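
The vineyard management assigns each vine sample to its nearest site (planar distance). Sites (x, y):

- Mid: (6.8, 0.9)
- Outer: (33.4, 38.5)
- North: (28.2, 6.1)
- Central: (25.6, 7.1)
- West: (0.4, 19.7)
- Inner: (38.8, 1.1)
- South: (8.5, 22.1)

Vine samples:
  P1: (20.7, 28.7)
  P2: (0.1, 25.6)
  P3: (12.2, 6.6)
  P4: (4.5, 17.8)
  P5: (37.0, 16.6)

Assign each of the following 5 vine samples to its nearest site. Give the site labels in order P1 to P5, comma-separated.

South, West, Mid, West, North

P1 → South (d²=192.40)
P2 → West (d²=34.90)
P3 → Mid (d²=61.65)
P4 → West (d²=20.42)
P5 → North (d²=187.69)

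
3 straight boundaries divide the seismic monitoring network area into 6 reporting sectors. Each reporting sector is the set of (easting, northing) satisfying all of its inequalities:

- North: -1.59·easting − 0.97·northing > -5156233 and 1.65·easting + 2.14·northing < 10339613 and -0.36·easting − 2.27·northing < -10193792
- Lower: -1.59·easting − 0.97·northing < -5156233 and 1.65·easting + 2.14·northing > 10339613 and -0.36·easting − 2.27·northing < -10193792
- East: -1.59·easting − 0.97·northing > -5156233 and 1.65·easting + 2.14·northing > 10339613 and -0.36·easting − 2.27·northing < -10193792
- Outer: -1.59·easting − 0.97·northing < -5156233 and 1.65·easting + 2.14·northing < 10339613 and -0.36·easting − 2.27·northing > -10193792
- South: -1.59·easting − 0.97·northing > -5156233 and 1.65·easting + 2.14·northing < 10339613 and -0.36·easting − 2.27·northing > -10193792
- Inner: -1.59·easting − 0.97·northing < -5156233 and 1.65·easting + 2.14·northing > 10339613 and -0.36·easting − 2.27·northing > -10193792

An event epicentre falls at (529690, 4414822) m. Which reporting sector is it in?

North

-1.59·529690 − 0.97·4414822 = -5124584.440, which is > -5156233
1.65·529690 + 2.14·4414822 = 10321707.580, which is < 10339613
-0.36·529690 − 2.27·4414822 = -10212334.340, which is < -10193792
This sign pattern matches North.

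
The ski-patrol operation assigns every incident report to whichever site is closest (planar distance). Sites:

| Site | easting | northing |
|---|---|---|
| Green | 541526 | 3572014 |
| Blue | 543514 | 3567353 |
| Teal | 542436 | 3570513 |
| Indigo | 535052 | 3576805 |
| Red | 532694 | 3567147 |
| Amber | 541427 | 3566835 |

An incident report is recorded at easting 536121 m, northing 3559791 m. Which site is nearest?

Squared distances to each site:
Green: 178615754.000; Blue: 111840293.000; Teal: 154840509.000; Indigo: 290618957.000; Red: 65855065.000; Amber: 77771572.000.
Minimum at Red.

Red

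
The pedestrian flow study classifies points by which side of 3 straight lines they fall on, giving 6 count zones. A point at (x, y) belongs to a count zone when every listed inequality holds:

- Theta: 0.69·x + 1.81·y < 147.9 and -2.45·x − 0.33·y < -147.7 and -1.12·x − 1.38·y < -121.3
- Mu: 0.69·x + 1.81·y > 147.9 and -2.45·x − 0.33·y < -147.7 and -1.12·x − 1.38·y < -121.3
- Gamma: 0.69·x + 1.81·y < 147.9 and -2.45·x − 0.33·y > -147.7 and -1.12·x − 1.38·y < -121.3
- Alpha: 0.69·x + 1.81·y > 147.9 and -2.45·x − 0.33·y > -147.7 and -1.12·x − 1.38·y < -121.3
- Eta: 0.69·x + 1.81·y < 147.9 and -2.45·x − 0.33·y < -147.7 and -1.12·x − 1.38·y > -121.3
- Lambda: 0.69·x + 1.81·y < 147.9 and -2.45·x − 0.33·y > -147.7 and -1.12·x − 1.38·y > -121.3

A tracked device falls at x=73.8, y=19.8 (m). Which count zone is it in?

0.69·73.8 + 1.81·19.8 = 86.760, which is < 147.9
-2.45·73.8 − 0.33·19.8 = -187.344, which is < -147.7
-1.12·73.8 − 1.38·19.8 = -109.980, which is > -121.3
This sign pattern matches Eta.

Eta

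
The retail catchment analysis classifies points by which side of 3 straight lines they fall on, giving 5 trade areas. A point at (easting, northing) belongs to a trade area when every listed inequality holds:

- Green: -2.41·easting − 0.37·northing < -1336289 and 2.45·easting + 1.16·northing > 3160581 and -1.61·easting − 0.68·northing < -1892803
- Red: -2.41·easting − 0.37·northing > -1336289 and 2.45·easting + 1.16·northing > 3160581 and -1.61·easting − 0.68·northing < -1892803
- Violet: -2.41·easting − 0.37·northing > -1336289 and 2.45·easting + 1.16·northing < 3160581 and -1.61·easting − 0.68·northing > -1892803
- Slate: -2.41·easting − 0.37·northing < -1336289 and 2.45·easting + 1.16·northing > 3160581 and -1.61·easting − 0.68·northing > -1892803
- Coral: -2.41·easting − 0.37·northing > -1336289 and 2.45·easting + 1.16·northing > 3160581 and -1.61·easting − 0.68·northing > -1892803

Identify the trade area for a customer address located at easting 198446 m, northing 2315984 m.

-2.41·198446 − 0.37·2315984 = -1335168.940, which is > -1336289
2.45·198446 + 1.16·2315984 = 3172734.140, which is > 3160581
-1.61·198446 − 0.68·2315984 = -1894367.180, which is < -1892803
This sign pattern matches Red.

Red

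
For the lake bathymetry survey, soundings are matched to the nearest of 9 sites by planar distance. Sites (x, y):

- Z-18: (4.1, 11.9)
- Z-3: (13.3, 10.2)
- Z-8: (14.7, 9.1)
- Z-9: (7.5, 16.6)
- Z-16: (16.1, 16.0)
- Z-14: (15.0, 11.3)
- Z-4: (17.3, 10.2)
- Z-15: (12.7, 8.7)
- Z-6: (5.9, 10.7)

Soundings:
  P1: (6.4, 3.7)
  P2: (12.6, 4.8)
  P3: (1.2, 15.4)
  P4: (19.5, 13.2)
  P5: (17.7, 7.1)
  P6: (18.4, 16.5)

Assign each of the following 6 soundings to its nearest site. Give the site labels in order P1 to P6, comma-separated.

P1 → Z-6 (d²=49.25)
P2 → Z-15 (d²=15.22)
P3 → Z-18 (d²=20.66)
P4 → Z-4 (d²=13.84)
P5 → Z-4 (d²=9.77)
P6 → Z-16 (d²=5.54)

Z-6, Z-15, Z-18, Z-4, Z-4, Z-16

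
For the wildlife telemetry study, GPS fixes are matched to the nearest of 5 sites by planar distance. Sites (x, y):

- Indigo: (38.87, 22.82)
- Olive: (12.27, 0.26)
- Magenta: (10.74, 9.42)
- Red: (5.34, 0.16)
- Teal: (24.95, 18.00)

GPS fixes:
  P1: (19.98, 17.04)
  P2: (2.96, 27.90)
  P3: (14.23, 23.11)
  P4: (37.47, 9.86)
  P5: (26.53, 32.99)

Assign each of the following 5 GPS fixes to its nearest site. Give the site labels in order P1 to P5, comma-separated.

Teal, Magenta, Teal, Indigo, Teal

P1 → Teal (d²=25.62)
P2 → Magenta (d²=402.04)
P3 → Teal (d²=141.03)
P4 → Indigo (d²=169.92)
P5 → Teal (d²=227.20)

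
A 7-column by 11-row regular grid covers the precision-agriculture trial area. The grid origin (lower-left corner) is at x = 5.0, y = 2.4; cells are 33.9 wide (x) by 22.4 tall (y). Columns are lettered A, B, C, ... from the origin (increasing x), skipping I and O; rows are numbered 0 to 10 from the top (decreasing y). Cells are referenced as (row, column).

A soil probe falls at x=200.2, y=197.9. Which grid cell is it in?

(2, F)

Column index: ⌊(200.2 − 5.0) / 33.9⌋ = ⌊5.758⌋ = 5 → column F
Row offset from origin: ⌊(197.9 − 2.4) / 22.4⌋ = ⌊8.728⌋ = 8 → row 2 (counted from top)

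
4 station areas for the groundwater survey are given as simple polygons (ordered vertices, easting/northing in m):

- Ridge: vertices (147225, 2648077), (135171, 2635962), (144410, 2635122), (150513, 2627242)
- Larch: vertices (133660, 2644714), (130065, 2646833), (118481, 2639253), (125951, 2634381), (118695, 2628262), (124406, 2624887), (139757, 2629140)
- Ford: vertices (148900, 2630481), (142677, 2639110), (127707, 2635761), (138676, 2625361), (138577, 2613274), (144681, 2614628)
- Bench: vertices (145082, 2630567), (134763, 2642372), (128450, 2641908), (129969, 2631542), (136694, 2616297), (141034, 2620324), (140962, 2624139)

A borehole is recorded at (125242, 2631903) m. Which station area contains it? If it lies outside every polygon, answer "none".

Larch

Cast a ray rightward from (125242, 2631903). For each polygon, the edges (by vertex number in listed order) whose endpoints lie on opposite sides of northing = 2631903, where each meets that height, and whether that is right or left of the point:
Ridge: 3–4 at easting≈146903.1 (right), 4–1 at easting≈149777.4 (right) → 2 crossings.
Larch: 4–5 at easting≈123012.6 (left), 7–1 at easting≈138675.3 (right) → 1 crossing.
Ford: 1–2 at easting≈147874.5 (right), 3–4 at easting≈131776.1 (right) → 2 crossings.
Bench: 1–2 at easting≈143914.2 (right), 3–4 at easting≈129916.1 (right) → 2 crossings.
Only Larch has an odd count, so the point is inside Larch.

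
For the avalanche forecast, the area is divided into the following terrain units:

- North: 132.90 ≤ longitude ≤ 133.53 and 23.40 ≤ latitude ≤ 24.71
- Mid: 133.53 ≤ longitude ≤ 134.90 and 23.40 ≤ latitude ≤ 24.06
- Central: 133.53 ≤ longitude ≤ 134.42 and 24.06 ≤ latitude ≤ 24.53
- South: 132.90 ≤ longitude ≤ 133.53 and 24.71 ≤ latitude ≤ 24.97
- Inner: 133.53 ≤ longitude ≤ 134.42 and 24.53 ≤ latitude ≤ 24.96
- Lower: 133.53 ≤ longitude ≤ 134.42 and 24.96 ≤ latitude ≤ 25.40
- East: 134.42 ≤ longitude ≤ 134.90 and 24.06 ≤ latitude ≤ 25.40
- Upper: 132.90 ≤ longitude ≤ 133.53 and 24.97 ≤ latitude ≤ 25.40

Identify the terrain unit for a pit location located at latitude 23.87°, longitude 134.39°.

Mid

The point has longitude = 134.39 and latitude = 23.87.
Only Mid satisfies 133.53 ≤ longitude ≤ 134.90 and 23.40 ≤ latitude ≤ 24.06.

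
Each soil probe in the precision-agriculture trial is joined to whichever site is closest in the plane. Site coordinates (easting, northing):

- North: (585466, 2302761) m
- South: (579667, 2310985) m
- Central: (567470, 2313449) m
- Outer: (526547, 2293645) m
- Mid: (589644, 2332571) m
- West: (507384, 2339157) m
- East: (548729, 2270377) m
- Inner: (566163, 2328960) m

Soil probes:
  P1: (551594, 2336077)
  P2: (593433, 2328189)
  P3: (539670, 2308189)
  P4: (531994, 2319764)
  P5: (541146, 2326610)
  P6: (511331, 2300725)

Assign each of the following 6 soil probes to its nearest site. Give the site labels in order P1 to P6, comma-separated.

P1 → Inner (d²=262907450.00)
P2 → Mid (d²=33558445.00)
P3 → Outer (d²=383741065.00)
P4 → Outer (d²=711871970.00)
P5 → Inner (d²=631372789.00)
P6 → Outer (d²=281653056.00)

Inner, Mid, Outer, Outer, Inner, Outer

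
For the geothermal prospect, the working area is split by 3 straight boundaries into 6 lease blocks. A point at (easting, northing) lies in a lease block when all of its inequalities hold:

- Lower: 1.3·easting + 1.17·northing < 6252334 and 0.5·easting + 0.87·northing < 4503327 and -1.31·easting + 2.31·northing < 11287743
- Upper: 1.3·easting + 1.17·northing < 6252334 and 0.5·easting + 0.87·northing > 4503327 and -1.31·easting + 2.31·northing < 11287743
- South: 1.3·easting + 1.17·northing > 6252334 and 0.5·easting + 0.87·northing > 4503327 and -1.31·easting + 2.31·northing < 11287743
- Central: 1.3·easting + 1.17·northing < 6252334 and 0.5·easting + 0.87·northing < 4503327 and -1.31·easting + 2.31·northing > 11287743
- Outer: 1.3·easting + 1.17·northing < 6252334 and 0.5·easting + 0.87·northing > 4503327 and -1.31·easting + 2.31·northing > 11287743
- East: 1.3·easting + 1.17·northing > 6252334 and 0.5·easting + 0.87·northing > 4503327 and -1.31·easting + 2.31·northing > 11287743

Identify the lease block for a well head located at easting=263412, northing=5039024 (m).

1.3·263412 + 1.17·5039024 = 6238093.680, which is < 6252334
0.5·263412 + 0.87·5039024 = 4515656.880, which is > 4503327
-1.31·263412 + 2.31·5039024 = 11295075.720, which is > 11287743
This sign pattern matches Outer.

Outer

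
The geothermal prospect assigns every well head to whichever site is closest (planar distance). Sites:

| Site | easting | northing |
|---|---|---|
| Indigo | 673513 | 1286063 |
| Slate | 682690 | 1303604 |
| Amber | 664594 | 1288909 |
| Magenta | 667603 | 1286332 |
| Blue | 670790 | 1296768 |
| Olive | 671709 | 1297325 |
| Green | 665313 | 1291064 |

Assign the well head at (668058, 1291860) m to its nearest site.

Green

Squared distances to each site:
Indigo: 63362234.000; Slate: 352016960.000; Amber: 20707697.000; Magenta: 30765809.000; Blue: 31552288.000; Olive: 43196026.000; Green: 8168641.000.
Minimum at Green.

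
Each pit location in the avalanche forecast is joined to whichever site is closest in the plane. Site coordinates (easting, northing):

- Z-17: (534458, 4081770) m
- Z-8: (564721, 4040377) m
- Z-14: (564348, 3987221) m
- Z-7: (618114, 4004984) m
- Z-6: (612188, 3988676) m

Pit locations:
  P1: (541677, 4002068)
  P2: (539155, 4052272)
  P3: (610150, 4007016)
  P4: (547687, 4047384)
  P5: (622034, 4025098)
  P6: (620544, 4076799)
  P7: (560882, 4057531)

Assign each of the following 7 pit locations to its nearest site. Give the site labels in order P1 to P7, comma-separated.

Z-14, Z-8, Z-7, Z-8, Z-7, Z-8, Z-8

P1 → Z-14 (d²=734407650.00)
P2 → Z-8 (d²=795111381.00)
P3 → Z-7 (d²=67554320.00)
P4 → Z-8 (d²=339255205.00)
P5 → Z-7 (d²=419939396.00)
P6 → Z-8 (d²=4442769413.00)
P7 → Z-8 (d²=308997637.00)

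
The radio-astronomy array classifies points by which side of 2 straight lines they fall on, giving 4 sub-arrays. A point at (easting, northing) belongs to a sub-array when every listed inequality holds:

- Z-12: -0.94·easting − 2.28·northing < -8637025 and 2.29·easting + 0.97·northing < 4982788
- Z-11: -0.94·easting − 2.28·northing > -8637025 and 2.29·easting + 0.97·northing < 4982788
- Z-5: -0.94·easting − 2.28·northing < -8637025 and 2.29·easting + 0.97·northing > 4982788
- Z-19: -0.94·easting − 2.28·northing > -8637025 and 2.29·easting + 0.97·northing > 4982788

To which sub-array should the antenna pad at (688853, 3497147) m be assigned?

-0.94·688853 − 2.28·3497147 = -8621016.980, which is > -8637025
2.29·688853 + 0.97·3497147 = 4969705.960, which is < 4982788
This sign pattern matches Z-11.

Z-11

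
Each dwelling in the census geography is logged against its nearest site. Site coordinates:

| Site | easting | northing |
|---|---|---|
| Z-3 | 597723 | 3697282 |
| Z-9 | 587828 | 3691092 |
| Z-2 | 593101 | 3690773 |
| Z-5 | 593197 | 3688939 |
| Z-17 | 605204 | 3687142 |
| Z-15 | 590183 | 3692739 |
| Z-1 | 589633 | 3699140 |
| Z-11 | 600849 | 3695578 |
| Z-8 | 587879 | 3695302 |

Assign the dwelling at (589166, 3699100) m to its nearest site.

Z-1

Squared distances to each site:
Z-3: 76527373.000; Z-9: 65918308.000; Z-2: 84823154.000; Z-5: 119494882.000; Z-17: 400211208.000; Z-15: 41496610.000; Z-1: 219689.000; Z-11: 148896973.000; Z-8: 16081173.000.
Minimum at Z-1.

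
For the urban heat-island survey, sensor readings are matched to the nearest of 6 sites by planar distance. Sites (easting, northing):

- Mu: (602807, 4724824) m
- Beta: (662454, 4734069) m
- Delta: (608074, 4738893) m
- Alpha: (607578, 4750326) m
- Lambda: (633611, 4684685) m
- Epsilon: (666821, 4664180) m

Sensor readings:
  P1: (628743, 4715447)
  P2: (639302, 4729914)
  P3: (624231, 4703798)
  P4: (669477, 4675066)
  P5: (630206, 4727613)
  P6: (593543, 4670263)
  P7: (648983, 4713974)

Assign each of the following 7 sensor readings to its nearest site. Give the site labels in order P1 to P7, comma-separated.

Mu, Beta, Lambda, Epsilon, Delta, Lambda, Beta

P1 → Mu (d²=760604225.00)
P2 → Beta (d²=553279129.00)
P3 → Lambda (d²=453291169.00)
P4 → Epsilon (d²=125559332.00)
P5 → Delta (d²=617063824.00)
P6 → Lambda (d²=1813438708.00)
P7 → Beta (d²=585276866.00)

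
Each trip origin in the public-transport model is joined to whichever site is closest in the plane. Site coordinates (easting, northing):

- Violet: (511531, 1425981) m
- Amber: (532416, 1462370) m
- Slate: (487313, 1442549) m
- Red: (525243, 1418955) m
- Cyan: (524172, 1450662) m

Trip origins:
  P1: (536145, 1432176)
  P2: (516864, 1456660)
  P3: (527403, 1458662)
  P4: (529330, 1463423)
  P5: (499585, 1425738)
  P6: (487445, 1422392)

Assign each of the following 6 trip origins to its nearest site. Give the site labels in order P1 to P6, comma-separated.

Red, Cyan, Amber, Amber, Violet, Slate

P1 → Red (d²=293648445.00)
P2 → Cyan (d²=89382868.00)
P3 → Amber (d²=38879433.00)
P4 → Amber (d²=10632205.00)
P5 → Violet (d²=142765965.00)
P6 → Slate (d²=406322073.00)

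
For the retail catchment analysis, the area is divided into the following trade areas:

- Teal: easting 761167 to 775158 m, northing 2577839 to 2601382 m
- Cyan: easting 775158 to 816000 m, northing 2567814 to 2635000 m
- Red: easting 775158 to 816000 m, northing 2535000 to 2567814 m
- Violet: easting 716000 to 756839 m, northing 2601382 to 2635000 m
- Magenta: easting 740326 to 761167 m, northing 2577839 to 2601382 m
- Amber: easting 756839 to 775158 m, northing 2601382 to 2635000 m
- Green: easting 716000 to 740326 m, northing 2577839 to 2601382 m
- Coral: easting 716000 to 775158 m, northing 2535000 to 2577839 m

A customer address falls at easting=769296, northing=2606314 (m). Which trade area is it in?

Amber

The point has easting = 769296 and northing = 2606314.
Only Amber satisfies 756839 ≤ easting ≤ 775158 and 2601382 ≤ northing ≤ 2635000.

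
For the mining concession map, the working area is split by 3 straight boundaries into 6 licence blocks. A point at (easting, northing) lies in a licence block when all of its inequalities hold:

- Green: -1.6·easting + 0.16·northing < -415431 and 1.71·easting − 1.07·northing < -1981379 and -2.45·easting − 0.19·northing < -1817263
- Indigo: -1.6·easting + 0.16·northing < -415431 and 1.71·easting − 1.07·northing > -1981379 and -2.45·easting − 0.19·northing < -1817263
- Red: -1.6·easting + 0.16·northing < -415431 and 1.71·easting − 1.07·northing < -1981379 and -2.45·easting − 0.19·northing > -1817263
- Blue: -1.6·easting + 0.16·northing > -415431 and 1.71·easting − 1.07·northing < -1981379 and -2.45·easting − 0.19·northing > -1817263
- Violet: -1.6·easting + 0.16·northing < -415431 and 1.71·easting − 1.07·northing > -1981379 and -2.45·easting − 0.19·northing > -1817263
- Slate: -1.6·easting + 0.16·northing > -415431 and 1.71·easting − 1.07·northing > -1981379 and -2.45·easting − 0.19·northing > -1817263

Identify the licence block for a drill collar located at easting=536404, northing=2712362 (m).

-1.6·536404 + 0.16·2712362 = -424268.480, which is < -415431
1.71·536404 − 1.07·2712362 = -1984976.500, which is < -1981379
-2.45·536404 − 0.19·2712362 = -1829538.580, which is < -1817263
This sign pattern matches Green.

Green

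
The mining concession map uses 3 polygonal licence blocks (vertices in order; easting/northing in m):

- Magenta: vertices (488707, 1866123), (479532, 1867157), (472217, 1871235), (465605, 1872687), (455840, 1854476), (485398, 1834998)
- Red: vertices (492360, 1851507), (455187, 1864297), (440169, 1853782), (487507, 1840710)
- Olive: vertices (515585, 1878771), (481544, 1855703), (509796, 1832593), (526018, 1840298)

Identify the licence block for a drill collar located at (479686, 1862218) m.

Magenta

Cast a ray rightward from (479686, 1862218). For each polygon, the edges (by vertex number in listed order) whose endpoints lie on opposite sides of northing = 1862218, where each meets that height, and whether that is right or left of the point:
Magenta: 4–5 at easting≈459991.4 (left), 6–1 at easting≈488291.8 (right) → 1 crossing.
Red: 1–2 at easting≈461229.4 (left), 2–3 at easting≈452217.7 (left) → 0 crossings.
Olive: 1–2 at easting≈491158.1 (right), 4–1 at easting≈520073.8 (right) → 2 crossings.
Only Magenta has an odd count, so the point is inside Magenta.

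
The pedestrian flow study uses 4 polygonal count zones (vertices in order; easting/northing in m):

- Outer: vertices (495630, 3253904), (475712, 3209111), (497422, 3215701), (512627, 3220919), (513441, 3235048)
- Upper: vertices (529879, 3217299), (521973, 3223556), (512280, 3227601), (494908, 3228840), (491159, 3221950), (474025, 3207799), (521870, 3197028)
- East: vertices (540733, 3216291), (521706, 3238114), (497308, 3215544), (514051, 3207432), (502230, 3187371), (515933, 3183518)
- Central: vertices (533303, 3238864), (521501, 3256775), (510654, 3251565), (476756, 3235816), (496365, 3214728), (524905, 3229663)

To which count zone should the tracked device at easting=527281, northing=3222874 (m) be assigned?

East

Cast a ray rightward from (527281, 3222874). For each polygon, the edges (by vertex number in listed order) whose endpoints lie on opposite sides of northing = 3222874, where each meets that height, and whether that is right or left of the point:
Outer: 1–2 at easting≈481832.0 (left), 4–5 at easting≈512739.6 (left) → 0 crossings.
Upper: 1–2 at easting≈522834.7 (left), 4–5 at easting≈491661.8 (left) → 0 crossings.
East: 1–2 at easting≈534993.4 (right), 2–3 at easting≈505231.7 (left) → 1 crossing.
Central: 4–5 at easting≈488790.3 (left), 5–6 at easting≈511931.6 (left) → 0 crossings.
Only East has an odd count, so the point is inside East.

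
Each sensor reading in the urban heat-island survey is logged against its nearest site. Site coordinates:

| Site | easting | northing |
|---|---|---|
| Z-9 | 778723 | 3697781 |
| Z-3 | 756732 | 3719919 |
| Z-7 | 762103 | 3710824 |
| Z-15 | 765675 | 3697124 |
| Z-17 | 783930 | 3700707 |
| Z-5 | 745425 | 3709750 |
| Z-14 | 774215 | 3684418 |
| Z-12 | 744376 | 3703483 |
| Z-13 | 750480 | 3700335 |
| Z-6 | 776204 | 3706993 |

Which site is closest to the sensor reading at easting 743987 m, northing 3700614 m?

Z-12

Squared distances to each site:
Z-9: 1214615585.000; Z-3: 535118050.000; Z-7: 432433556.000; Z-15: 482549444.000; Z-17: 1595451898.000; Z-5: 85534340.000; Z-14: 1176042400.000; Z-12: 8382482.000; Z-13: 42236890.000; Z-6: 1078626730.000.
Minimum at Z-12.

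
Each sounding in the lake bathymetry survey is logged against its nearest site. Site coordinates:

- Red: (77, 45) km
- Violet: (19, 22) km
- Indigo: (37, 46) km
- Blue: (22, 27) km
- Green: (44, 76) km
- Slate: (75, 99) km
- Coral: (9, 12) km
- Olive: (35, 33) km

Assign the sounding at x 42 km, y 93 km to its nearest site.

Green

Squared distances to each site:
Red: 3529.000; Violet: 5570.000; Indigo: 2234.000; Blue: 4756.000; Green: 293.000; Slate: 1125.000; Coral: 7650.000; Olive: 3649.000.
Minimum at Green.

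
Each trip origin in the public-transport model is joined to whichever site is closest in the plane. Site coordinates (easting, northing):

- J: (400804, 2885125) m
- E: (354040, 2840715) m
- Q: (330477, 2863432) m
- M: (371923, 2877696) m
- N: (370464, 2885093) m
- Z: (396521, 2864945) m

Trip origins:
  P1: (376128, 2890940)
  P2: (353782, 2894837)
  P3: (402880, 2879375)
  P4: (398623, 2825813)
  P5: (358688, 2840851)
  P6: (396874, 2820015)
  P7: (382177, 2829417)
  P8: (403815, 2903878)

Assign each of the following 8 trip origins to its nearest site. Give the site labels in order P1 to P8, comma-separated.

N, N, J, Z, E, Z, E, J

P1 → N (d²=66268305.00)
P2 → N (d²=373234660.00)
P3 → J (d²=37372276.00)
P4 → Z (d²=1535731828.00)
P5 → E (d²=21622400.00)
P6 → Z (d²=2018829509.00)
P7 → E (d²=919335573.00)
P8 → J (d²=360741130.00)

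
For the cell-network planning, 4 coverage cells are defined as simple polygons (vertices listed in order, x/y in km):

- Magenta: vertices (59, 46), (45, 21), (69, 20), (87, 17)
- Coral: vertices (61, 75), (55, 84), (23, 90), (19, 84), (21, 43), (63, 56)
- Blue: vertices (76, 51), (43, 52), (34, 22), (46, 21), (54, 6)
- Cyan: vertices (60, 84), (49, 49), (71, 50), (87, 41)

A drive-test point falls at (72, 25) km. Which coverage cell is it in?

Magenta

Cast a ray rightward from (72, 25). For each polygon, the edges (by vertex number in listed order) whose endpoints lie on opposite sides of y = 25, where each meets that height, and whether that is right or left of the point:
Magenta: 1–2 at x≈47.2 (left), 4–1 at x≈79.3 (right) → 1 crossing.
Coral: no edge straddles that height → 0 crossings.
Blue: 2–3 at x≈34.9 (left), 5–1 at x≈63.3 (left) → 0 crossings.
Cyan: no edge straddles that height → 0 crossings.
Only Magenta has an odd count, so the point is inside Magenta.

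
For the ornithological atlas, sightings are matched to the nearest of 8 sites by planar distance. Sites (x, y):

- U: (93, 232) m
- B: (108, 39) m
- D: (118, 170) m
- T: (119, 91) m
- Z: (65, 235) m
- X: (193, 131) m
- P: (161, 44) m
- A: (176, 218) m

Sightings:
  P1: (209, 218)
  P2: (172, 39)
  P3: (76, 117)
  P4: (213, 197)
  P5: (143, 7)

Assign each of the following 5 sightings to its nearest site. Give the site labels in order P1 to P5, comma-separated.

A, P, T, A, P

P1 → A (d²=1089.00)
P2 → P (d²=146.00)
P3 → T (d²=2525.00)
P4 → A (d²=1810.00)
P5 → P (d²=1693.00)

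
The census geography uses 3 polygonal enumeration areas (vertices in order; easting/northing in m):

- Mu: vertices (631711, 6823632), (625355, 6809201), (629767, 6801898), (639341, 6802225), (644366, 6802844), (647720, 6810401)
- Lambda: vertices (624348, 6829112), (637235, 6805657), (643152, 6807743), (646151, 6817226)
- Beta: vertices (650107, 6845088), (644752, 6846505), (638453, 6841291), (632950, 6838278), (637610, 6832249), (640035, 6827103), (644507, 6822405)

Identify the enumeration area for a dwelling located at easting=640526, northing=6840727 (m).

Beta

Cast a ray rightward from (640526, 6840727). For each polygon, the edges (by vertex number in listed order) whose endpoints lie on opposite sides of northing = 6840727, where each meets that height, and whether that is right or left of the point:
Mu: no edge straddles that height → 0 crossings.
Lambda: no edge straddles that height → 0 crossings.
Beta: 3–4 at easting≈637422.9 (left), 7–1 at easting≈649030.4 (right) → 1 crossing.
Only Beta has an odd count, so the point is inside Beta.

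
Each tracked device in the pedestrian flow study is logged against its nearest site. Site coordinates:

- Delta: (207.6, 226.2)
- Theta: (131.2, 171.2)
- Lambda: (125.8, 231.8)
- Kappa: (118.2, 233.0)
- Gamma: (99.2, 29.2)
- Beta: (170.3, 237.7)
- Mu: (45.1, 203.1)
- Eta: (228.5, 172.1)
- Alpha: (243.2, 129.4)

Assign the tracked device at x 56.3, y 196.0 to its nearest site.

Mu

Squared distances to each site:
Delta: 23803.730; Theta: 6225.050; Lambda: 6111.890; Kappa: 5200.610; Gamma: 29662.650; Beta: 14734.890; Mu: 175.850; Eta: 30224.050; Alpha: 39367.170.
Minimum at Mu.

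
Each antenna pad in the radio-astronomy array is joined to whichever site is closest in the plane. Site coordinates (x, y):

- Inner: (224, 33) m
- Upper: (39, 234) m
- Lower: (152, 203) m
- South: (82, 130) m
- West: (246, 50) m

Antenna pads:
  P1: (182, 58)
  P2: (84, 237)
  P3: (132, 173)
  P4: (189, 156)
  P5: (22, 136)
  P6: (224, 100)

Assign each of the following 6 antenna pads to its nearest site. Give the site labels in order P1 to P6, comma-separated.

P1 → Inner (d²=2389.00)
P2 → Upper (d²=2034.00)
P3 → Lower (d²=1300.00)
P4 → Lower (d²=3578.00)
P5 → South (d²=3636.00)
P6 → West (d²=2984.00)

Inner, Upper, Lower, Lower, South, West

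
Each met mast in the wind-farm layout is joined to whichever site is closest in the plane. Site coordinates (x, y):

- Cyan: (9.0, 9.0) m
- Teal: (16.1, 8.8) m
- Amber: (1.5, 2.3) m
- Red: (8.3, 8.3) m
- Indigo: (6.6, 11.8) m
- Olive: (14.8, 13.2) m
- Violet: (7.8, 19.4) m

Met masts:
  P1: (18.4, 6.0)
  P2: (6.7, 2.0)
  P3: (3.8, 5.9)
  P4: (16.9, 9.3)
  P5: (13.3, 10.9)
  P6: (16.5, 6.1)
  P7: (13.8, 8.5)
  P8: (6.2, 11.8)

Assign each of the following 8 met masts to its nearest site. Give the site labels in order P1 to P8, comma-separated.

P1 → Teal (d²=13.13)
P2 → Amber (d²=27.13)
P3 → Amber (d²=18.25)
P4 → Teal (d²=0.89)
P5 → Olive (d²=7.54)
P6 → Teal (d²=7.45)
P7 → Teal (d²=5.38)
P8 → Indigo (d²=0.16)

Teal, Amber, Amber, Teal, Olive, Teal, Teal, Indigo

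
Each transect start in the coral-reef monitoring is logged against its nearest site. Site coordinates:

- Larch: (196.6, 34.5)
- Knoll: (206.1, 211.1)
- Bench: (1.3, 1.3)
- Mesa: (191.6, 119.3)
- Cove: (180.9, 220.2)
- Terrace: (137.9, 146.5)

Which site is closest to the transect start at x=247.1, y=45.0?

Squared distances to each site:
Larch: 2660.500; Knoll: 29270.210; Bench: 62327.330; Mesa: 8600.740; Cove: 35077.480; Terrace: 22226.890.
Minimum at Larch.

Larch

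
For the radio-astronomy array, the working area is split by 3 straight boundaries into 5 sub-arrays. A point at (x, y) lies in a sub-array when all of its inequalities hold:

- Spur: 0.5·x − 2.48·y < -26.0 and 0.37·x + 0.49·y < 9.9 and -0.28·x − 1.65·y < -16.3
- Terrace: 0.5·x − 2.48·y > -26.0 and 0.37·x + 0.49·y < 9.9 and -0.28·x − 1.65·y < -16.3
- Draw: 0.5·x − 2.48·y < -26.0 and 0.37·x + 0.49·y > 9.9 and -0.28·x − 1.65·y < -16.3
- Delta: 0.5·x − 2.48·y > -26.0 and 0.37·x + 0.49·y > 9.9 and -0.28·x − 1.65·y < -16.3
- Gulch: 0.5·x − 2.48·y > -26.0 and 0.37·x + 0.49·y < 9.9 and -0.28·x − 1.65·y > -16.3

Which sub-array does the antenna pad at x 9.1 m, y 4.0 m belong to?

Gulch

0.5·9.1 − 2.48·4.0 = -5.370, which is > -26.0
0.37·9.1 + 0.49·4.0 = 5.327, which is < 9.9
-0.28·9.1 − 1.65·4.0 = -9.148, which is > -16.3
This sign pattern matches Gulch.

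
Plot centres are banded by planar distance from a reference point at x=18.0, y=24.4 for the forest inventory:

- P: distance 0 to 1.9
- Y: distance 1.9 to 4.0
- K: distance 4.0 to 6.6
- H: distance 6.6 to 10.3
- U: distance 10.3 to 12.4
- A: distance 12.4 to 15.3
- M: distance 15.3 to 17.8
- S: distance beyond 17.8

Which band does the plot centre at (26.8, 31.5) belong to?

Distance = √((26.8−18.0)² + (31.5−24.4)²) = √(77.440 + 50.410) = 11.307.
10.3 ≤ 11.307 < 12.4 → U.

U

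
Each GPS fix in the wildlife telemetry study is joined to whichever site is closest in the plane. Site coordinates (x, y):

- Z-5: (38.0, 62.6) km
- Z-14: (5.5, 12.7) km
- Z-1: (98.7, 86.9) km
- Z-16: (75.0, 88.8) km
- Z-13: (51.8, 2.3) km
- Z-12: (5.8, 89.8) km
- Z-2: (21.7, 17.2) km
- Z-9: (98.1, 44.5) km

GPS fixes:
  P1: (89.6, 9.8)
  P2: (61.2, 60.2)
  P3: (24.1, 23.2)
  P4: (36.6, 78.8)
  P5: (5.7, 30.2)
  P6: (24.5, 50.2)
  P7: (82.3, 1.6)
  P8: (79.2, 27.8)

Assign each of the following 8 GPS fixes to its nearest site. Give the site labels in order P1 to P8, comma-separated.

P1 → Z-9 (d²=1276.34)
P2 → Z-5 (d²=544.00)
P3 → Z-2 (d²=41.76)
P4 → Z-5 (d²=264.40)
P5 → Z-14 (d²=306.29)
P6 → Z-5 (d²=336.01)
P7 → Z-13 (d²=930.74)
P8 → Z-9 (d²=636.10)

Z-9, Z-5, Z-2, Z-5, Z-14, Z-5, Z-13, Z-9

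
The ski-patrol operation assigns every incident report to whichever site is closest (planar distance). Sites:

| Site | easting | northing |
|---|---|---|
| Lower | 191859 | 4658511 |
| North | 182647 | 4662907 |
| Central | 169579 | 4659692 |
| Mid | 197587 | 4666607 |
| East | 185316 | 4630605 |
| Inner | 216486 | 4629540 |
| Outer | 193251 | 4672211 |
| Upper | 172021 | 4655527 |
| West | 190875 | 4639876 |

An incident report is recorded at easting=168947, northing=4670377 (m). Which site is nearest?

Central

Squared distances to each site:
Lower: 665761700.000; North: 243490900.000; Central: 114568649.000; Mid: 834462500.000; East: 1849756145.000; Inner: 3927617090.000; Outer: 594047972.000; Upper: 229971976.000; West: 1411148185.000.
Minimum at Central.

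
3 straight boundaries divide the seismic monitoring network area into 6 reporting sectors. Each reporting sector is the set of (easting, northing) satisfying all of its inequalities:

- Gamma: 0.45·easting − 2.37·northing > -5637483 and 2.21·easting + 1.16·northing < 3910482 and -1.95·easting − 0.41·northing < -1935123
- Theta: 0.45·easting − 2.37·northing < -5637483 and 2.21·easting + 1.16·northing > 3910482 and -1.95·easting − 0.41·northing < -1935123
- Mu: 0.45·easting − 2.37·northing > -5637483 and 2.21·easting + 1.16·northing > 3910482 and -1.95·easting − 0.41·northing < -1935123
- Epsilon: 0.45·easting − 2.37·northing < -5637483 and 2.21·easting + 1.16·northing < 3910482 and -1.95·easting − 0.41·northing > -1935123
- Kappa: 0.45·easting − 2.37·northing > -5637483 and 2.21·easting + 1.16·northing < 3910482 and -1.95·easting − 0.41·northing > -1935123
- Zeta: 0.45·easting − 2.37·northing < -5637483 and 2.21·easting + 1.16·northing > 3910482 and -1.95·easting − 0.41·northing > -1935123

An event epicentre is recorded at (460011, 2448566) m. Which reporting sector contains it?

0.45·460011 − 2.37·2448566 = -5596096.470, which is > -5637483
2.21·460011 + 1.16·2448566 = 3856960.870, which is < 3910482
-1.95·460011 − 0.41·2448566 = -1900933.510, which is > -1935123
This sign pattern matches Kappa.

Kappa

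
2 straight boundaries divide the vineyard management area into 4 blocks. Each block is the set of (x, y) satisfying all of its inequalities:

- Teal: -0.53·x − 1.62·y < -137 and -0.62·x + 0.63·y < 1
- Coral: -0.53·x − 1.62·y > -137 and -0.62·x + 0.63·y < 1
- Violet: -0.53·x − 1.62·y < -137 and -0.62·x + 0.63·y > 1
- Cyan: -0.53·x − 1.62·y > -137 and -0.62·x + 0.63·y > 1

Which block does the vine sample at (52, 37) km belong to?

-0.53·52 − 1.62·37 = -87.500, which is > -137
-0.62·52 + 0.63·37 = -8.930, which is < 1
This sign pattern matches Coral.

Coral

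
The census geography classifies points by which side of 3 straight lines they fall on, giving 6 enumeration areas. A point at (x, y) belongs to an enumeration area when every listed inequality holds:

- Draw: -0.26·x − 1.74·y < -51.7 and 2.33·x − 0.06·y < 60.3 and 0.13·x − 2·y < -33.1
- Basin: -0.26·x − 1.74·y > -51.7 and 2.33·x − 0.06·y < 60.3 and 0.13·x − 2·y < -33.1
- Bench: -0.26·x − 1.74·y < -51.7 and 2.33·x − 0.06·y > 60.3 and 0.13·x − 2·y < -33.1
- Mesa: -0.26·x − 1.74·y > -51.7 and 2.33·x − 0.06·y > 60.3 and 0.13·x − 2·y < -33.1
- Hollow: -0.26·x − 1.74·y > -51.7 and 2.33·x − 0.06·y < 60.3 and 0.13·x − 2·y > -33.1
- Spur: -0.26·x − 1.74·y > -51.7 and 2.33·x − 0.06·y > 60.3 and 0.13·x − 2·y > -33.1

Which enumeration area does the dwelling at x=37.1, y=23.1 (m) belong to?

-0.26·37.1 − 1.74·23.1 = -49.840, which is > -51.7
2.33·37.1 − 0.06·23.1 = 85.057, which is > 60.3
0.13·37.1 − 2·23.1 = -41.377, which is < -33.1
This sign pattern matches Mesa.

Mesa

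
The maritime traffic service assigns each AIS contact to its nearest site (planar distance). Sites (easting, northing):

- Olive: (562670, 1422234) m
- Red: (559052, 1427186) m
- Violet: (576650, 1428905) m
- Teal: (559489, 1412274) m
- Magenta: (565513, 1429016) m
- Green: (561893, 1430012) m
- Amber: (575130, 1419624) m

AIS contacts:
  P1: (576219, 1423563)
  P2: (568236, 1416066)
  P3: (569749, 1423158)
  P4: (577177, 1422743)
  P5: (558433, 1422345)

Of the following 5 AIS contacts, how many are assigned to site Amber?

4

P1 → Amber
P2 → Amber
P3 → Amber
P4 → Amber
P5 → Olive
4 of the 5 go to Amber.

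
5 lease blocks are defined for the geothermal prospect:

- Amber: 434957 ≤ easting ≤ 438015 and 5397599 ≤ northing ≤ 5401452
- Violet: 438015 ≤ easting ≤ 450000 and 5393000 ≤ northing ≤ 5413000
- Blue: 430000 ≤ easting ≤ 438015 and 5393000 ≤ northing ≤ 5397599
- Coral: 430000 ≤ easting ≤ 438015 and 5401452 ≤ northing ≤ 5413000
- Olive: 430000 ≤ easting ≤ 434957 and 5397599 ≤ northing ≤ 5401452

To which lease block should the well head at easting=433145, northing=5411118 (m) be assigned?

Coral

The point has easting = 433145 and northing = 5411118.
Only Coral satisfies 430000 ≤ easting ≤ 438015 and 5401452 ≤ northing ≤ 5413000.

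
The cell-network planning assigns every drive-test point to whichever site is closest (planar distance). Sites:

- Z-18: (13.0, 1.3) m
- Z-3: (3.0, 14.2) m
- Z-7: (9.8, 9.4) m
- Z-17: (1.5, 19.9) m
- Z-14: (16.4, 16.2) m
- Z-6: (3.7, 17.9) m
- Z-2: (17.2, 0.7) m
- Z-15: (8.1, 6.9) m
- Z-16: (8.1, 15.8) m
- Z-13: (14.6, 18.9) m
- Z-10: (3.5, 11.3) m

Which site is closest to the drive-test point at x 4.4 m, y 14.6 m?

Squared distances to each site:
Z-18: 250.850; Z-3: 2.120; Z-7: 56.200; Z-17: 36.500; Z-14: 146.560; Z-6: 11.380; Z-2: 357.050; Z-15: 72.980; Z-16: 15.130; Z-13: 122.530; Z-10: 11.700.
Minimum at Z-3.

Z-3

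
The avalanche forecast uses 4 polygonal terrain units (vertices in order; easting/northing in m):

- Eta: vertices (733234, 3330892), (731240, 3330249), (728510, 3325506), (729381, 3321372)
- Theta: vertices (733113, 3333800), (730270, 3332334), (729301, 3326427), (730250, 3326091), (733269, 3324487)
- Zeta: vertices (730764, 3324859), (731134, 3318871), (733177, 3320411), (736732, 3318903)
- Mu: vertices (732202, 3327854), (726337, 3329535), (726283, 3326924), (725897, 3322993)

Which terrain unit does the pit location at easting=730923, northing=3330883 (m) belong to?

Cast a ray rightward from (730923, 3330883). For each polygon, the edges (by vertex number in listed order) whose endpoints lie on opposite sides of northing = 3330883, where each meets that height, and whether that is right or left of the point:
Eta: 1–2 at easting≈733206.1 (right), 4–1 at easting≈733230.4 (right) → 2 crossings.
Theta: 2–3 at easting≈730032.0 (left), 5–1 at easting≈733161.9 (right) → 1 crossing.
Zeta: no edge straddles that height → 0 crossings.
Mu: no edge straddles that height → 0 crossings.
Only Theta has an odd count, so the point is inside Theta.

Theta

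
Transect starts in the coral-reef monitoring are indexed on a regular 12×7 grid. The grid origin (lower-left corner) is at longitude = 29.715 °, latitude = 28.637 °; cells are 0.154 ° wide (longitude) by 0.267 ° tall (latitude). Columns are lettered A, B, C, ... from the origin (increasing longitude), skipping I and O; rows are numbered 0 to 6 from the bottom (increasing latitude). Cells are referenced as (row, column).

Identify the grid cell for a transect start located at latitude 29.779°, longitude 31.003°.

Column index: ⌊(31.003 − 29.715) / 0.154⌋ = ⌊8.364⌋ = 8 → column J
Row offset from origin: ⌊(29.779 − 28.637) / 0.267⌋ = ⌊4.277⌋ = 4 → row 4

(4, J)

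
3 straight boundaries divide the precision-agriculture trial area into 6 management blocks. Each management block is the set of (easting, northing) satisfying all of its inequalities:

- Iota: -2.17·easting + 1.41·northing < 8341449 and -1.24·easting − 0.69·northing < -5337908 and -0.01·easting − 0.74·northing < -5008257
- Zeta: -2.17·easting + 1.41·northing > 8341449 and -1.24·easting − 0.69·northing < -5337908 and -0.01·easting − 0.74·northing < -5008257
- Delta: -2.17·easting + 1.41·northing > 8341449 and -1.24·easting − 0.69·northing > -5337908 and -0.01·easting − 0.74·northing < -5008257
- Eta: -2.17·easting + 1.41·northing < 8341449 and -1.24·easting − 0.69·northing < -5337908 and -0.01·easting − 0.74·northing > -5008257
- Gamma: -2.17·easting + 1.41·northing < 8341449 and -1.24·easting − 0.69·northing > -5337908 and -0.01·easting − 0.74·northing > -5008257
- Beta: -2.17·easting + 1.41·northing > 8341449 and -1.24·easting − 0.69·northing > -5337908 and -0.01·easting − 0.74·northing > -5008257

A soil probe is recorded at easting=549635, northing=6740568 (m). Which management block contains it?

-2.17·549635 + 1.41·6740568 = 8311492.930, which is < 8341449
-1.24·549635 − 0.69·6740568 = -5332539.320, which is > -5337908
-0.01·549635 − 0.74·6740568 = -4993516.670, which is > -5008257
This sign pattern matches Gamma.

Gamma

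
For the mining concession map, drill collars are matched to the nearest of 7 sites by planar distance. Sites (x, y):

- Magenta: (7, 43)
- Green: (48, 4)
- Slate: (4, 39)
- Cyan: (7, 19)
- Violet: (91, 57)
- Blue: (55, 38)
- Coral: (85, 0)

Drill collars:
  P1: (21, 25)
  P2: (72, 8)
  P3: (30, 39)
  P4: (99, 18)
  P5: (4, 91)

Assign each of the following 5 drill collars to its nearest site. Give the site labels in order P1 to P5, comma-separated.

Cyan, Coral, Magenta, Coral, Magenta

P1 → Cyan (d²=232.00)
P2 → Coral (d²=233.00)
P3 → Magenta (d²=545.00)
P4 → Coral (d²=520.00)
P5 → Magenta (d²=2313.00)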